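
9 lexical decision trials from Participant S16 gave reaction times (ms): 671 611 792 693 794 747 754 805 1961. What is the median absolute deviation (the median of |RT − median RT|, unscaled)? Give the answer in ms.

51 ms

Sorted: 611, 671, 693, 747, 754, 792, 794, 805, 1961 → median = 754
|x − 754|: 83, 143, 38, 61, 40, 7, 0, 51, 1207
Sorted deviations: 0, 7, 38, 40, 51, 61, 83, 143, 1207 → MAD = 51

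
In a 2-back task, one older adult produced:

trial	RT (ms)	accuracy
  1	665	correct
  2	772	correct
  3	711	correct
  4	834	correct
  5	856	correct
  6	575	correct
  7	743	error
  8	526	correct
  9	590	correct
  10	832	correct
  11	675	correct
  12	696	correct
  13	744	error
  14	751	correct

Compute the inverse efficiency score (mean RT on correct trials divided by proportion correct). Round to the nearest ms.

Correct trials (n=12): 665, 772, 711, 834, 856, 575, 526, 590, 832, 675, 696, 751
Mean correct RT = 8483/12 = 706.9167 ms
Proportion correct = 12/14
IES = 706.9167 / (12/14) = 824.736 ms

825 ms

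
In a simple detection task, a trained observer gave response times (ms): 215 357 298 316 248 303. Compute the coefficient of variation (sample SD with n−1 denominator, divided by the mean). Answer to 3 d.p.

0.175

n = 6, Σ = 1737, M = 289.5000
Σ(x−M)² = 12785.500; s = √(12785.500/5) = 50.5678
CV = 50.5678 / 289.5000 = 0.17467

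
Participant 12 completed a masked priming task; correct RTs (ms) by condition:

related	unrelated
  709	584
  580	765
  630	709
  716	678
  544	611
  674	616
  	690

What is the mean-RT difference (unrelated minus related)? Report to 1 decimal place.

M(related) = 3853/6 = 642.167
M(unrelated) = 4653/7 = 664.714
Difference = 664.714 − 642.167 = 22.548 ms

22.5 ms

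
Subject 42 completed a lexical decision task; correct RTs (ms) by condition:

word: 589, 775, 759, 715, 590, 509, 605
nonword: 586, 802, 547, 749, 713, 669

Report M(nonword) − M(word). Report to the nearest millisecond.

29 ms

M(word) = 4542/7 = 648.857
M(nonword) = 4066/6 = 677.667
Difference = 677.667 − 648.857 = 28.810 ms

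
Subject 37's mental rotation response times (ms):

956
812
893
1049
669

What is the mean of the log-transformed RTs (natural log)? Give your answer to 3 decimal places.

6.764

ln(RT): 6.8628, 6.6995, 6.7946, 6.9556, 6.5058
Σ ln(RT) = 33.8182
Mean = 33.8182/5 = 6.76364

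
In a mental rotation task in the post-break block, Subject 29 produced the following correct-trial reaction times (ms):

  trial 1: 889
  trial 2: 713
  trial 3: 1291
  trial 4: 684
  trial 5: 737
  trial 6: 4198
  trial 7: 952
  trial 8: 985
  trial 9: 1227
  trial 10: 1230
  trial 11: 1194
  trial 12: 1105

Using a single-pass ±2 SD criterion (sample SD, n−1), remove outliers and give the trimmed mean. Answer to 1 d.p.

1000.6 ms

n = 12, ΣRT = 15205, M = 1267.083
Σ(x−M)² = 9875216.92; s = √(9875216.92/11) = 947.495
Cutoffs: 1267.083 ± 2·947.495 → [-627.9, 3162.1]
Outside: 4198 → excluded.
Retained (n=11): Σ = 11007, mean = 11007/11 = 1000.636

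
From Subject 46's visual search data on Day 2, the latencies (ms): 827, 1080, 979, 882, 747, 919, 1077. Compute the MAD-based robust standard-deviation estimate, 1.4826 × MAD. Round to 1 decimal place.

Sorted: 747, 827, 882, 919, 979, 1077, 1080 → median = 919
|x − 919| sorted: 0, 37, 60, 92, 158, 161, 172 → MAD = 92
Robust SD ≈ 1.4826 × 92 = 136.399

136.4 ms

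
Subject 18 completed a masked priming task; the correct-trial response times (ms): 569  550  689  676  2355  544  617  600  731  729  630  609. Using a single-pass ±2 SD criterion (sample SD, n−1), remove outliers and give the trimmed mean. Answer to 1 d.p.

631.3 ms

n = 12, ΣRT = 9299, M = 774.917
Σ(x−M)² = 2768240.92; s = √(2768240.92/11) = 501.656
Cutoffs: 774.917 ± 2·501.656 → [-228.4, 1778.2]
Outside: 2355 → excluded.
Retained (n=11): Σ = 6944, mean = 6944/11 = 631.273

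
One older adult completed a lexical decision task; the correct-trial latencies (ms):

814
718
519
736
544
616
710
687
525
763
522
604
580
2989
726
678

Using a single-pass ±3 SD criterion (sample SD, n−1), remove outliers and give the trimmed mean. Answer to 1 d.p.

n = 16, ΣRT = 12731, M = 795.688
Σ(x−M)² = 5263115.44; s = √(5263115.44/15) = 592.346
Cutoffs: 795.688 ± 3·592.346 → [-981.4, 2572.7]
Outside: 2989 → excluded.
Retained (n=15): Σ = 9742, mean = 9742/15 = 649.467

649.5 ms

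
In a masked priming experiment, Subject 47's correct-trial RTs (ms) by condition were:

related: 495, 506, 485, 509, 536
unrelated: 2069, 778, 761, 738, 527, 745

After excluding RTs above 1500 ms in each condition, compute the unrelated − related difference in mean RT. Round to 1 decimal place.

unrelated: exclude 2069
M(related) = 2531/5 = 506.200
M(unrelated) = 3549/5 = 709.800
Difference = 709.800 − 506.200 = 203.600 ms

203.6 ms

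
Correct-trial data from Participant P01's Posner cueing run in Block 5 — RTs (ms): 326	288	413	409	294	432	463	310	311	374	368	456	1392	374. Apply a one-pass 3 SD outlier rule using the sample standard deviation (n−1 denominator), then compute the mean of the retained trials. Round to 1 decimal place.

370.6 ms

n = 14, ΣRT = 6210, M = 443.571
Σ(x−M)² = 1013517.43; s = √(1013517.43/13) = 279.218
Cutoffs: 443.571 ± 3·279.218 → [-394.1, 1281.2]
Outside: 1392 → excluded.
Retained (n=13): Σ = 4818, mean = 4818/13 = 370.615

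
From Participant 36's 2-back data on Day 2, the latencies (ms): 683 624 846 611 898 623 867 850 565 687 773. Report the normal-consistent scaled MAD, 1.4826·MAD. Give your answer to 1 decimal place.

127.5 ms

Sorted: 565, 611, 623, 624, 683, 687, 773, 846, 850, 867, 898 → median = 687
|x − 687| sorted: 0, 4, 63, 64, 76, 86, 122, 159, 163, 180, 211 → MAD = 86
Robust SD ≈ 1.4826 × 86 = 127.504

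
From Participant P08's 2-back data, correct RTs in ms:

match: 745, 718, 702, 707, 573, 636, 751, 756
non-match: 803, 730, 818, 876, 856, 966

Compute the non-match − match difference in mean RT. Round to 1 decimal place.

M(match) = 5588/8 = 698.500
M(non-match) = 5049/6 = 841.500
Difference = 841.500 − 698.500 = 143.000 ms

143.0 ms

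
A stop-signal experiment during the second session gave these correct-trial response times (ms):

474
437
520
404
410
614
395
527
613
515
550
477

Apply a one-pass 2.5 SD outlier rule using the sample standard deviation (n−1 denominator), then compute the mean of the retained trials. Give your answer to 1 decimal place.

n = 12, ΣRT = 5936, M = 494.667
Σ(x−M)² = 62792.67; s = √(62792.67/11) = 75.554
Cutoffs: 494.667 ± 2.5·75.554 → [305.8, 683.6]
No RTs fall outside the cutoffs; all 12 retained. Mean = 5936/12 = 494.667

494.7 ms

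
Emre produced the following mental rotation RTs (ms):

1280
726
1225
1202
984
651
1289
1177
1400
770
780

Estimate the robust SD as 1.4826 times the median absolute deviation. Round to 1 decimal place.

286.1 ms

Sorted: 651, 726, 770, 780, 984, 1177, 1202, 1225, 1280, 1289, 1400 → median = 1177
|x − 1177| sorted: 0, 25, 48, 103, 112, 193, 223, 397, 407, 451, 526 → MAD = 193
Robust SD ≈ 1.4826 × 193 = 286.142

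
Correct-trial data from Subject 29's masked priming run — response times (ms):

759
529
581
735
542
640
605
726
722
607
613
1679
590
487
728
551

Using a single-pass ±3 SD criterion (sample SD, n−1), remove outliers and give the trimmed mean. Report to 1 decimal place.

n = 16, ΣRT = 11094, M = 693.375
Σ(x−M)² = 1141267.75; s = √(1141267.75/15) = 275.834
Cutoffs: 693.375 ± 3·275.834 → [-134.1, 1520.9]
Outside: 1679 → excluded.
Retained (n=15): Σ = 9415, mean = 9415/15 = 627.667

627.7 ms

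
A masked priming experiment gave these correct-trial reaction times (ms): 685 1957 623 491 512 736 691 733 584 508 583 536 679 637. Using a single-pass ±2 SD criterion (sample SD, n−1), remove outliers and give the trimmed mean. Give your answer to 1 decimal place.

615.2 ms

n = 14, ΣRT = 9955, M = 711.071
Σ(x−M)² = 1761292.93; s = √(1761292.93/13) = 368.082
Cutoffs: 711.071 ± 2·368.082 → [-25.1, 1447.2]
Outside: 1957 → excluded.
Retained (n=13): Σ = 7998, mean = 7998/13 = 615.231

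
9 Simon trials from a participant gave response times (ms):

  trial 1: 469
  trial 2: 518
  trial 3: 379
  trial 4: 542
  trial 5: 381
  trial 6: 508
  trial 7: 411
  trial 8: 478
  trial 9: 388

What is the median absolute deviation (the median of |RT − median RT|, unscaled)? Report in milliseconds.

58 ms

Sorted: 379, 381, 388, 411, 469, 478, 508, 518, 542 → median = 469
|x − 469|: 0, 49, 90, 73, 88, 39, 58, 9, 81
Sorted deviations: 0, 9, 39, 49, 58, 73, 81, 88, 90 → MAD = 58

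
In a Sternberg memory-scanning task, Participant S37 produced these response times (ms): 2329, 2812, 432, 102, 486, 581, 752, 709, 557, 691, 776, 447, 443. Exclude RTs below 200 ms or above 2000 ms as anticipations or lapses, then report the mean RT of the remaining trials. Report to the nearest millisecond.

587 ms

Excluded: 102, 2329, 2812
Retained (n=10): Σ = 5874
Mean = 5874/10 = 587.4000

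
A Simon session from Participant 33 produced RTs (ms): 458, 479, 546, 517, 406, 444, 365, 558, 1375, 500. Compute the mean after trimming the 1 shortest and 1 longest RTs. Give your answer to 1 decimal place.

488.5 ms

Sorted: 365, 406, 444, 458, 479, 500, 517, 546, 558, 1375
Drop lowest 1 (365) and highest 1 (1375)
Remaining (n=8): Σ = 3908, mean = 3908/8 = 488.500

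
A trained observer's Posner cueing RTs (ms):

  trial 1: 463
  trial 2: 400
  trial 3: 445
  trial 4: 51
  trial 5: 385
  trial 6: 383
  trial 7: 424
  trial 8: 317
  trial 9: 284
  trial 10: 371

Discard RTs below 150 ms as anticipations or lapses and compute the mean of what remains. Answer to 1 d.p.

Excluded: 51
Retained (n=9): Σ = 3472
Mean = 3472/9 = 385.7778

385.8 ms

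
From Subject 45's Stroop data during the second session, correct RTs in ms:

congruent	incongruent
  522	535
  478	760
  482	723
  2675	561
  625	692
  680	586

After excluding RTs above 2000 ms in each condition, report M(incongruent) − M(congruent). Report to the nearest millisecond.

85 ms

congruent: exclude 2675
M(congruent) = 2787/5 = 557.400
M(incongruent) = 3857/6 = 642.833
Difference = 642.833 − 557.400 = 85.433 ms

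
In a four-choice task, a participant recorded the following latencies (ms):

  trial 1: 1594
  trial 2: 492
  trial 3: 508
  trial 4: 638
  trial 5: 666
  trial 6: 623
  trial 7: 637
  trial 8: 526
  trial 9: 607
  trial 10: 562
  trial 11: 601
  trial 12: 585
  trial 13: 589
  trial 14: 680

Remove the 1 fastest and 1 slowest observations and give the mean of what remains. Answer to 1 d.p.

601.8 ms

Sorted: 492, 508, 526, 562, 585, 589, 601, 607, 623, 637, 638, 666, 680, 1594
Drop lowest 1 (492) and highest 1 (1594)
Remaining (n=12): Σ = 7222, mean = 7222/12 = 601.833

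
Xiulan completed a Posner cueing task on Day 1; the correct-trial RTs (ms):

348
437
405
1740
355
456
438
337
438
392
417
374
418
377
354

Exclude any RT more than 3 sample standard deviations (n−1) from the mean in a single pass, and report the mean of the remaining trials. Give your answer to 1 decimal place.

396.1 ms

n = 15, ΣRT = 7286, M = 485.733
Σ(x−M)² = 1705460.93; s = √(1705460.93/14) = 349.025
Cutoffs: 485.733 ± 3·349.025 → [-561.3, 1532.8]
Outside: 1740 → excluded.
Retained (n=14): Σ = 5546, mean = 5546/14 = 396.143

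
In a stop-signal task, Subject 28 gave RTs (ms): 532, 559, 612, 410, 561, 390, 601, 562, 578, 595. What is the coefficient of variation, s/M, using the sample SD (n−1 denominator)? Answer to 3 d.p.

0.144

n = 10, Σ = 5400, M = 540.0000
Σ(x−M)² = 54124.000; s = √(54124.000/9) = 77.5486
CV = 77.5486 / 540.0000 = 0.14361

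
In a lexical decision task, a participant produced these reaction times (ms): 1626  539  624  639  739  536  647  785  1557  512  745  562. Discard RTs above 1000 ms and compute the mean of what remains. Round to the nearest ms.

Excluded: 1557, 1626
Retained (n=10): Σ = 6328
Mean = 6328/10 = 632.8000

633 ms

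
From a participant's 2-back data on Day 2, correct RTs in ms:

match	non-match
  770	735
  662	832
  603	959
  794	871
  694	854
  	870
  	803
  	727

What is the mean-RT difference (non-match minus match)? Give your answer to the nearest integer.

127 ms

M(match) = 3523/5 = 704.600
M(non-match) = 6651/8 = 831.375
Difference = 831.375 − 704.600 = 126.775 ms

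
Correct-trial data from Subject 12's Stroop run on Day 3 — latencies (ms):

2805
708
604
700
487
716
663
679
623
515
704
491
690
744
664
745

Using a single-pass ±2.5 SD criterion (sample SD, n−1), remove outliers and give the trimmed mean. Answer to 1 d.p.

n = 16, ΣRT = 12538, M = 783.625
Σ(x−M)² = 4465057.75; s = √(4465057.75/15) = 545.592
Cutoffs: 783.625 ± 2.5·545.592 → [-580.4, 2147.6]
Outside: 2805 → excluded.
Retained (n=15): Σ = 9733, mean = 9733/15 = 648.867

648.9 ms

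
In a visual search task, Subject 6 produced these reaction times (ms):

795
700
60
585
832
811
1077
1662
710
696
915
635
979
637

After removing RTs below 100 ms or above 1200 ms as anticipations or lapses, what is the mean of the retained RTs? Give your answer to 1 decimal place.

Excluded: 60, 1662
Retained (n=12): Σ = 9372
Mean = 9372/12 = 781.0000

781.0 ms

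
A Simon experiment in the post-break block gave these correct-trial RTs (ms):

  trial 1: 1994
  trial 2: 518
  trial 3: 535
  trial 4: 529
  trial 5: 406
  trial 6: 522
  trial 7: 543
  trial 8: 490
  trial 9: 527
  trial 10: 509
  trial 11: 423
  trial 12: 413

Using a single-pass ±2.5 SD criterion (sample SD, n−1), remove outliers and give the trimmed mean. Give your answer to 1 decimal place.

n = 12, ΣRT = 7409, M = 617.417
Σ(x−M)² = 2094562.92; s = √(2094562.92/11) = 436.365
Cutoffs: 617.417 ± 2.5·436.365 → [-473.5, 1708.3]
Outside: 1994 → excluded.
Retained (n=11): Σ = 5415, mean = 5415/11 = 492.273

492.3 ms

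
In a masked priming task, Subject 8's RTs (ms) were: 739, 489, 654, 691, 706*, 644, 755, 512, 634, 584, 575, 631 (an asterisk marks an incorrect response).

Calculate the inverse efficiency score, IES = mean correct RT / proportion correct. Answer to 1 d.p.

685.1 ms

Correct trials (n=11): 739, 489, 654, 691, 644, 755, 512, 634, 584, 575, 631
Mean correct RT = 6908/11 = 628.0000 ms
Proportion correct = 11/12
IES = 628.0000 / (11/12) = 685.091 ms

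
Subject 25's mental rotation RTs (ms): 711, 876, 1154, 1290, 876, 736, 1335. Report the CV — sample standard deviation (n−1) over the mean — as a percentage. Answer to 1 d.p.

n = 7, Σ = 6978, M = 996.8571
Σ(x−M)² = 403940.857; s = √(403940.857/6) = 259.4677
CV = 259.4677 / 996.8571 = 0.26029 = 26.029%

26.0%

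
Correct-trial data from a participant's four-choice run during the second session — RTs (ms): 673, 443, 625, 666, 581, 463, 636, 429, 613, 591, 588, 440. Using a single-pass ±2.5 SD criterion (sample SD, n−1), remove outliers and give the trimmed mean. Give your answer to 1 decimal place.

562.3 ms

n = 12, ΣRT = 6748, M = 562.333
Σ(x−M)² = 93594.67; s = √(93594.67/11) = 92.242
Cutoffs: 562.333 ± 2.5·92.242 → [331.7, 792.9]
No RTs fall outside the cutoffs; all 12 retained. Mean = 6748/12 = 562.333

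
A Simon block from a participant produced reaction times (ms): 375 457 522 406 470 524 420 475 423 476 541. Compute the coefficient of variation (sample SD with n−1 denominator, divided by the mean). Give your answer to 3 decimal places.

0.115

n = 11, Σ = 5089, M = 462.6364
Σ(x−M)² = 28124.545; s = √(28124.545/10) = 53.0326
CV = 53.0326 / 462.6364 = 0.11463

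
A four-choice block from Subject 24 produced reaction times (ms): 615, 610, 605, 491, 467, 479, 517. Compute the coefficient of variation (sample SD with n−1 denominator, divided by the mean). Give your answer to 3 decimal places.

n = 7, Σ = 3784, M = 540.5714
Σ(x−M)² = 26727.714; s = √(26727.714/6) = 66.7429
CV = 66.7429 / 540.5714 = 0.12347

0.123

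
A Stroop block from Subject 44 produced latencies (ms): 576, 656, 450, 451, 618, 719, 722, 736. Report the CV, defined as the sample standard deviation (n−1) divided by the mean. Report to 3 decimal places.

n = 8, Σ = 4928, M = 616.0000
Σ(x−M)² = 94230.000; s = √(94230.000/7) = 116.0234
CV = 116.0234 / 616.0000 = 0.18835

0.188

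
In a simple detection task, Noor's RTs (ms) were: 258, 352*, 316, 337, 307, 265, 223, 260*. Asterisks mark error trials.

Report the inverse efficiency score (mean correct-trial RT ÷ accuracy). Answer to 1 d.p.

379.1 ms

Correct trials (n=6): 258, 316, 337, 307, 265, 223
Mean correct RT = 1706/6 = 284.3333 ms
Proportion correct = 6/8
IES = 284.3333 / (6/8) = 379.111 ms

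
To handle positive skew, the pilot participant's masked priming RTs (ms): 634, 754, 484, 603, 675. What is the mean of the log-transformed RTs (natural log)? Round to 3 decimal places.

6.435

ln(RT): 6.4520, 6.6254, 6.1821, 6.4019, 6.5147
Σ ln(RT) = 32.1762
Mean = 32.1762/5 = 6.43523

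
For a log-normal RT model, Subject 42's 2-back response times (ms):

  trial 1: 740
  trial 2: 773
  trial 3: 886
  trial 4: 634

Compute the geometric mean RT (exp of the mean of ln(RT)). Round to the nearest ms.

753 ms

ln(RT): 6.6067, 6.6503, 6.7867, 6.4520
Mean ln(RT) = 26.4957/4 = 6.62392
Geometric mean = exp(6.62392) = 752.89 ms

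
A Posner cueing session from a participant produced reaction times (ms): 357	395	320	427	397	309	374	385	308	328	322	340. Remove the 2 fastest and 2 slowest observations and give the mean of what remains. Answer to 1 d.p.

352.6 ms

Sorted: 308, 309, 320, 322, 328, 340, 357, 374, 385, 395, 397, 427
Drop lowest 2 (308, 309) and highest 2 (397, 427)
Remaining (n=8): Σ = 2821, mean = 2821/8 = 352.625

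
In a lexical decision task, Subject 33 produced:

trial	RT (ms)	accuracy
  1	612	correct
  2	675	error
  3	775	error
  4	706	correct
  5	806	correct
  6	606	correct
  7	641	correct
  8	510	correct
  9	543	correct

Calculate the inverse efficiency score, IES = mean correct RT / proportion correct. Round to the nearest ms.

813 ms

Correct trials (n=7): 612, 706, 806, 606, 641, 510, 543
Mean correct RT = 4424/7 = 632.0000 ms
Proportion correct = 7/9
IES = 632.0000 / (7/9) = 812.571 ms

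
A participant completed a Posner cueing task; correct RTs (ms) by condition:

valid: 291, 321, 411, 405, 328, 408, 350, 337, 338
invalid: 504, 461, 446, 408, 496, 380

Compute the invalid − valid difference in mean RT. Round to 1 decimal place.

M(valid) = 3189/9 = 354.333
M(invalid) = 2695/6 = 449.167
Difference = 449.167 − 354.333 = 94.833 ms

94.8 ms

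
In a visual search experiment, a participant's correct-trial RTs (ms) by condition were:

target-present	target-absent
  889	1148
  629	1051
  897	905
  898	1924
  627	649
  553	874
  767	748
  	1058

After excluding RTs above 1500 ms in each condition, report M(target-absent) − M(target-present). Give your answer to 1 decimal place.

167.6 ms

target-absent: exclude 1924
M(target-present) = 5260/7 = 751.429
M(target-absent) = 6433/7 = 919.000
Difference = 919.000 − 751.429 = 167.571 ms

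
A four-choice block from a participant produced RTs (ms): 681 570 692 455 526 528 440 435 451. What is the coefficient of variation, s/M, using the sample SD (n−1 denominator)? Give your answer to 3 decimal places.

n = 9, Σ = 4778, M = 530.8889
Σ(x−M)² = 79648.889; s = √(79648.889/8) = 99.7803
CV = 99.7803 / 530.8889 = 0.18795

0.188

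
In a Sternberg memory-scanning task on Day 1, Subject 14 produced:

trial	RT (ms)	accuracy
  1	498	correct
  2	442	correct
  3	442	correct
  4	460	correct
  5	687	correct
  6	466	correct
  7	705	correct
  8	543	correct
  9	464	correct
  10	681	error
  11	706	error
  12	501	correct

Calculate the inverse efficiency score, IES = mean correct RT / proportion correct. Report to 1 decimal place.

Correct trials (n=10): 498, 442, 442, 460, 687, 466, 705, 543, 464, 501
Mean correct RT = 5208/10 = 520.8000 ms
Proportion correct = 10/12
IES = 520.8000 / (10/12) = 624.960 ms

625.0 ms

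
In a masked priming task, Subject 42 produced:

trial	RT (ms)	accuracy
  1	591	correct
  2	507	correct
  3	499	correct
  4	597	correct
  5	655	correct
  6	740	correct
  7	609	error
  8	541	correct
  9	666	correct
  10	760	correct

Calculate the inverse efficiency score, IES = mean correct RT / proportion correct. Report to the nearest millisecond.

Correct trials (n=9): 591, 507, 499, 597, 655, 740, 541, 666, 760
Mean correct RT = 5556/9 = 617.3333 ms
Proportion correct = 9/10
IES = 617.3333 / (9/10) = 685.926 ms

686 ms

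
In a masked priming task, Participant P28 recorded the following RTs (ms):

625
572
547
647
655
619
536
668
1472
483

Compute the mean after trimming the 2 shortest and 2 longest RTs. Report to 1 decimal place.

610.8 ms

Sorted: 483, 536, 547, 572, 619, 625, 647, 655, 668, 1472
Drop lowest 2 (483, 536) and highest 2 (668, 1472)
Remaining (n=6): Σ = 3665, mean = 3665/6 = 610.833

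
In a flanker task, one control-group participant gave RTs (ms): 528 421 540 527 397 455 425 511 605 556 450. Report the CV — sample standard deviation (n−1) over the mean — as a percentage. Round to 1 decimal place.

13.4%

n = 11, Σ = 5415, M = 492.2727
Σ(x−M)² = 43738.182; s = √(43738.182/10) = 66.1348
CV = 66.1348 / 492.2727 = 0.13435 = 13.435%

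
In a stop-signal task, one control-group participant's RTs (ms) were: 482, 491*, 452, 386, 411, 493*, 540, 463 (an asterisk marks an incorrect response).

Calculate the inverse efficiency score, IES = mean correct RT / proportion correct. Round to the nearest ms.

608 ms

Correct trials (n=6): 482, 452, 386, 411, 540, 463
Mean correct RT = 2734/6 = 455.6667 ms
Proportion correct = 6/8
IES = 455.6667 / (6/8) = 607.556 ms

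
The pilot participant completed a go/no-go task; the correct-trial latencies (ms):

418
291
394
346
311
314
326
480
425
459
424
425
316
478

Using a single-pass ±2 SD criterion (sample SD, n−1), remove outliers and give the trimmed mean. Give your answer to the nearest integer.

386 ms

n = 14, ΣRT = 5407, M = 386.214
Σ(x−M)² = 58136.36; s = √(58136.36/13) = 66.873
Cutoffs: 386.214 ± 2·66.873 → [252.5, 520.0]
No RTs fall outside the cutoffs; all 14 retained. Mean = 5407/14 = 386.214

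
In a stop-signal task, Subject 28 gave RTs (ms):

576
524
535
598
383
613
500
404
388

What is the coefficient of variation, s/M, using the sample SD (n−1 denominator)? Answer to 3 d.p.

n = 9, Σ = 4521, M = 502.3333
Σ(x−M)² = 65350.000; s = √(65350.000/8) = 90.3811
CV = 90.3811 / 502.3333 = 0.17992

0.180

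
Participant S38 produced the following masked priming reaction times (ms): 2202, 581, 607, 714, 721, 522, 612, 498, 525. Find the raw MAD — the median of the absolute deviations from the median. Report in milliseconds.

Sorted: 498, 522, 525, 581, 607, 612, 714, 721, 2202 → median = 607
|x − 607|: 1595, 26, 0, 107, 114, 85, 5, 109, 82
Sorted deviations: 0, 5, 26, 82, 85, 107, 109, 114, 1595 → MAD = 85

85 ms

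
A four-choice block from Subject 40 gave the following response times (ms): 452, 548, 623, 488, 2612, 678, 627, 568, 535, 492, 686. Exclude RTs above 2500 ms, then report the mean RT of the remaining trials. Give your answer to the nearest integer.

570 ms

Excluded: 2612
Retained (n=10): Σ = 5697
Mean = 5697/10 = 569.7000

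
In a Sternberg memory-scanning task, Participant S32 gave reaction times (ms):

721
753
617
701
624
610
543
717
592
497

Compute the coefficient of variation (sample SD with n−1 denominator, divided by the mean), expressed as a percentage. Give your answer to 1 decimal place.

13.1%

n = 10, Σ = 6375, M = 637.5000
Σ(x−M)² = 62764.500; s = √(62764.500/9) = 83.5095
CV = 83.5095 / 637.5000 = 0.13100 = 13.100%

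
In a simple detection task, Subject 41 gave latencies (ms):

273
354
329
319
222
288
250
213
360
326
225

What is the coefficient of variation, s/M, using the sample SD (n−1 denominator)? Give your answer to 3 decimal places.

n = 11, Σ = 3159, M = 287.1818
Σ(x−M)² = 29237.636; s = √(29237.636/10) = 54.0718
CV = 54.0718 / 287.1818 = 0.18828

0.188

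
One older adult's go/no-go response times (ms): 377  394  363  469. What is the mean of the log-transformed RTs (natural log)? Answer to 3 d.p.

ln(RT): 5.9322, 5.9764, 5.8944, 6.1506
Σ ln(RT) = 23.9536
Mean = 23.9536/4 = 5.98840

5.988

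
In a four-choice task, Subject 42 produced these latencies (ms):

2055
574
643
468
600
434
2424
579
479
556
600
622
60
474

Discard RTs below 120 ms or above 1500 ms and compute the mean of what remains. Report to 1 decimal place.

Excluded: 60, 2055, 2424
Retained (n=11): Σ = 6029
Mean = 6029/11 = 548.0909

548.1 ms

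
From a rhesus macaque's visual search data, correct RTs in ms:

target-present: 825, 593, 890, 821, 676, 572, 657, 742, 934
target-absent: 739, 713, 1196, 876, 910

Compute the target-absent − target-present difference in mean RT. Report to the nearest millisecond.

M(target-present) = 6710/9 = 745.556
M(target-absent) = 4434/5 = 886.800
Difference = 886.800 − 745.556 = 141.244 ms

141 ms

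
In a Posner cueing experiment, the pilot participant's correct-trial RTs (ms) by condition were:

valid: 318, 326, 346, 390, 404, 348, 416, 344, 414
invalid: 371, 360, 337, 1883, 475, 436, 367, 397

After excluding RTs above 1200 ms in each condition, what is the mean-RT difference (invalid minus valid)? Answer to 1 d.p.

24.5 ms

invalid: exclude 1883
M(valid) = 3306/9 = 367.333
M(invalid) = 2743/7 = 391.857
Difference = 391.857 − 367.333 = 24.524 ms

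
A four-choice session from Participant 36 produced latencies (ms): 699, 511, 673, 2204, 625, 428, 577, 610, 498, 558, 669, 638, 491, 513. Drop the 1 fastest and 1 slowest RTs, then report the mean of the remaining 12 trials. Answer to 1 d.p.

588.5 ms

Sorted: 428, 491, 498, 511, 513, 558, 577, 610, 625, 638, 669, 673, 699, 2204
Drop lowest 1 (428) and highest 1 (2204)
Remaining (n=12): Σ = 7062, mean = 7062/12 = 588.500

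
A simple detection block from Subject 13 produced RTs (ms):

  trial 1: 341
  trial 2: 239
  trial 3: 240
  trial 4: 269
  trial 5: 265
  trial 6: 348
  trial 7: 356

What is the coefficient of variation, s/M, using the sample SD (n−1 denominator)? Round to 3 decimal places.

n = 7, Σ = 2058, M = 294.0000
Σ(x−M)² = 16376.000; s = √(16376.000/6) = 52.2430
CV = 52.2430 / 294.0000 = 0.17770

0.178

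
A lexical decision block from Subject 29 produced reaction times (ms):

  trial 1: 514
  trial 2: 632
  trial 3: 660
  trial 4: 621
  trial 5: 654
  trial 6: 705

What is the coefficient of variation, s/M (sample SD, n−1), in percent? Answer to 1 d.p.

10.2%

n = 6, Σ = 3786, M = 631.0000
Σ(x−M)² = 20636.000; s = √(20636.000/5) = 64.2433
CV = 64.2433 / 631.0000 = 0.10181 = 10.181%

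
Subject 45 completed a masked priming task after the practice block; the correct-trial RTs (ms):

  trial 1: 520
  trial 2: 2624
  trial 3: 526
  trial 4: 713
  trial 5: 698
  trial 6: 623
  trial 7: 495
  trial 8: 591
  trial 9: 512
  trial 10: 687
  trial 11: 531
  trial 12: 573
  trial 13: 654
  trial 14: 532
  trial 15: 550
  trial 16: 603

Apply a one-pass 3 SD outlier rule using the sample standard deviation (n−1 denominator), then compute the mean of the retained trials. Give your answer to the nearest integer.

587 ms

n = 16, ΣRT = 11432, M = 714.500
Σ(x−M)² = 3963548.00; s = √(3963548.00/15) = 514.039
Cutoffs: 714.500 ± 3·514.039 → [-827.6, 2256.6]
Outside: 2624 → excluded.
Retained (n=15): Σ = 8808, mean = 8808/15 = 587.200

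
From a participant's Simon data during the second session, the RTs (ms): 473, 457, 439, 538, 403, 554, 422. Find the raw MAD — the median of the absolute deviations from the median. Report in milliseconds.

35 ms

Sorted: 403, 422, 439, 457, 473, 538, 554 → median = 457
|x − 457|: 16, 0, 18, 81, 54, 97, 35
Sorted deviations: 0, 16, 18, 35, 54, 81, 97 → MAD = 35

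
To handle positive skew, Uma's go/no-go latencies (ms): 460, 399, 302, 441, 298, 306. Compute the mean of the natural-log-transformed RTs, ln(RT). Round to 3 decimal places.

ln(RT): 6.1312, 5.9890, 5.7104, 6.0890, 5.6971, 5.7236
Σ ln(RT) = 35.3403
Mean = 35.3403/6 = 5.89006

5.890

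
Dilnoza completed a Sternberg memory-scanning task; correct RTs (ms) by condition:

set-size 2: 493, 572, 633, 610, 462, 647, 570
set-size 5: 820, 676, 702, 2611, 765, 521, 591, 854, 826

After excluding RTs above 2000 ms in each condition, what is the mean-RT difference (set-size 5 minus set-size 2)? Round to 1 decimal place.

149.8 ms

set-size 5: exclude 2611
M(set-size 2) = 3987/7 = 569.571
M(set-size 5) = 5755/8 = 719.375
Difference = 719.375 − 569.571 = 149.804 ms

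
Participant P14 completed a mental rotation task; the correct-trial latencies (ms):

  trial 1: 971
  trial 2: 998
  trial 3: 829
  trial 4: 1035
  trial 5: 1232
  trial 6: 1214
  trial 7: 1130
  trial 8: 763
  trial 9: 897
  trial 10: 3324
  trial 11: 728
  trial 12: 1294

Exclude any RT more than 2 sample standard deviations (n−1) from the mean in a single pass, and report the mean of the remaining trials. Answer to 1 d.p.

n = 12, ΣRT = 14415, M = 1201.250
Σ(x−M)² = 5289986.25; s = √(5289986.25/11) = 693.475
Cutoffs: 1201.250 ± 2·693.475 → [-185.7, 2588.2]
Outside: 3324 → excluded.
Retained (n=11): Σ = 11091, mean = 11091/11 = 1008.273

1008.3 ms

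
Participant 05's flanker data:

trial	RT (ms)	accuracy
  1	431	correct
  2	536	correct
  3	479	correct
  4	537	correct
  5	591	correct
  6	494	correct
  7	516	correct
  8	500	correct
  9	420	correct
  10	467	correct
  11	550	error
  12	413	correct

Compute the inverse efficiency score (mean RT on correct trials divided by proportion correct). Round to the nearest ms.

534 ms

Correct trials (n=11): 431, 536, 479, 537, 591, 494, 516, 500, 420, 467, 413
Mean correct RT = 5384/11 = 489.4545 ms
Proportion correct = 11/12
IES = 489.4545 / (11/12) = 533.950 ms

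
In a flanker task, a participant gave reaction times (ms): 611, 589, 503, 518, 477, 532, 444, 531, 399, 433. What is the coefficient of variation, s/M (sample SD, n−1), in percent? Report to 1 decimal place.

n = 10, Σ = 5037, M = 503.7000
Σ(x−M)² = 40778.100; s = √(40778.100/9) = 67.3120
CV = 67.3120 / 503.7000 = 0.13364 = 13.364%

13.4%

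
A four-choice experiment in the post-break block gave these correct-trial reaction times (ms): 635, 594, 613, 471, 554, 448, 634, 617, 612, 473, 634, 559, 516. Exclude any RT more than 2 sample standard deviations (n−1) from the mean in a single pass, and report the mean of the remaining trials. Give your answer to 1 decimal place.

n = 13, ΣRT = 7360, M = 566.154
Σ(x−M)² = 56009.69; s = √(56009.69/12) = 68.319
Cutoffs: 566.154 ± 2·68.319 → [429.5, 702.8]
No RTs fall outside the cutoffs; all 13 retained. Mean = 7360/13 = 566.154

566.2 ms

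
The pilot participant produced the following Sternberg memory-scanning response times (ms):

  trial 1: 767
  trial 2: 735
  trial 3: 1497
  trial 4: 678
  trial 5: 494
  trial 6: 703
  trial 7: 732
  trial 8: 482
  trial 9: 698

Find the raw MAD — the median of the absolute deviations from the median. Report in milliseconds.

32 ms

Sorted: 482, 494, 678, 698, 703, 732, 735, 767, 1497 → median = 703
|x − 703|: 64, 32, 794, 25, 209, 0, 29, 221, 5
Sorted deviations: 0, 5, 25, 29, 32, 64, 209, 221, 794 → MAD = 32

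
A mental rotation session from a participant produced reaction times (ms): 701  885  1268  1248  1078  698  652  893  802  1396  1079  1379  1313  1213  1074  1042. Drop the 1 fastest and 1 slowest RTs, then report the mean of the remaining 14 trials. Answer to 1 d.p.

Sorted: 652, 698, 701, 802, 885, 893, 1042, 1074, 1078, 1079, 1213, 1248, 1268, 1313, 1379, 1396
Drop lowest 1 (652) and highest 1 (1396)
Remaining (n=14): Σ = 14673, mean = 14673/14 = 1048.071

1048.1 ms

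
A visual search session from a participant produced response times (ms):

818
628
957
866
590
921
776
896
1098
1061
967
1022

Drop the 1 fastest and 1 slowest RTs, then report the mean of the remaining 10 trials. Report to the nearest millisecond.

891 ms

Sorted: 590, 628, 776, 818, 866, 896, 921, 957, 967, 1022, 1061, 1098
Drop lowest 1 (590) and highest 1 (1098)
Remaining (n=10): Σ = 8912, mean = 8912/10 = 891.200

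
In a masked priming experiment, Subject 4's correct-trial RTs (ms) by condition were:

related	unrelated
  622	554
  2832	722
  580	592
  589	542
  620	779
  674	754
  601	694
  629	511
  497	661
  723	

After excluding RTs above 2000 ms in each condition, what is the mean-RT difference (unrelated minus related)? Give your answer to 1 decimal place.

30.4 ms

related: exclude 2832
M(related) = 5535/9 = 615.000
M(unrelated) = 5809/9 = 645.444
Difference = 645.444 − 615.000 = 30.444 ms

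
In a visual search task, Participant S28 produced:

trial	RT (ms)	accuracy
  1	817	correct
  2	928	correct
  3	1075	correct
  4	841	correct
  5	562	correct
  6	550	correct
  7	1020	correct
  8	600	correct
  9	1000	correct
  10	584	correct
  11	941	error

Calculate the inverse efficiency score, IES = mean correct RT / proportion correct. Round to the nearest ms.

877 ms

Correct trials (n=10): 817, 928, 1075, 841, 562, 550, 1020, 600, 1000, 584
Mean correct RT = 7977/10 = 797.7000 ms
Proportion correct = 10/11
IES = 797.7000 / (10/11) = 877.470 ms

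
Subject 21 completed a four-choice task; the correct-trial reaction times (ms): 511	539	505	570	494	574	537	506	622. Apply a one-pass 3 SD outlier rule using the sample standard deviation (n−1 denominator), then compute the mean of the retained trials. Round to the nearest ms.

n = 9, ΣRT = 4858, M = 539.778
Σ(x−M)² = 14127.56; s = √(14127.56/8) = 42.023
Cutoffs: 539.778 ± 3·42.023 → [413.7, 665.8]
No RTs fall outside the cutoffs; all 9 retained. Mean = 4858/9 = 539.778

540 ms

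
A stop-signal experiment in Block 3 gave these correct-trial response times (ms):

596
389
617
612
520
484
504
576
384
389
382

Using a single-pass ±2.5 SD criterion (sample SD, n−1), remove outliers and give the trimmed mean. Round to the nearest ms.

n = 11, ΣRT = 5453, M = 495.727
Σ(x−M)² = 93718.18; s = √(93718.18/10) = 96.808
Cutoffs: 495.727 ± 2.5·96.808 → [253.7, 737.7]
No RTs fall outside the cutoffs; all 11 retained. Mean = 5453/11 = 495.727

496 ms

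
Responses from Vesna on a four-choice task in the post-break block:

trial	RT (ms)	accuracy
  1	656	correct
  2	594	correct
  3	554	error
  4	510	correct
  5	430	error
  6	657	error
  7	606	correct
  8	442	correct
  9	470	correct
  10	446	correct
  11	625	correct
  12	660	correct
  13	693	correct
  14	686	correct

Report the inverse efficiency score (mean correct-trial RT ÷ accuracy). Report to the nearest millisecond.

739 ms

Correct trials (n=11): 656, 594, 510, 606, 442, 470, 446, 625, 660, 693, 686
Mean correct RT = 6388/11 = 580.7273 ms
Proportion correct = 11/14
IES = 580.7273 / (11/14) = 739.107 ms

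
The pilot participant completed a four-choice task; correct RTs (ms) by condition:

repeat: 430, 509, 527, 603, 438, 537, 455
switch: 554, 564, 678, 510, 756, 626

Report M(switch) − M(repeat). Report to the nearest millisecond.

M(repeat) = 3499/7 = 499.857
M(switch) = 3688/6 = 614.667
Difference = 614.667 − 499.857 = 114.810 ms

115 ms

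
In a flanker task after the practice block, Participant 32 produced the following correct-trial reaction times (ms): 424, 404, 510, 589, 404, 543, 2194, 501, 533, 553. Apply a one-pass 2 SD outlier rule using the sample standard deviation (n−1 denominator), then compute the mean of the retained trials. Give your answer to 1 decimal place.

n = 10, ΣRT = 6655, M = 665.500
Σ(x−M)² = 2633710.50; s = √(2633710.50/9) = 540.957
Cutoffs: 665.500 ± 2·540.957 → [-416.4, 1747.4]
Outside: 2194 → excluded.
Retained (n=9): Σ = 4461, mean = 4461/9 = 495.667

495.7 ms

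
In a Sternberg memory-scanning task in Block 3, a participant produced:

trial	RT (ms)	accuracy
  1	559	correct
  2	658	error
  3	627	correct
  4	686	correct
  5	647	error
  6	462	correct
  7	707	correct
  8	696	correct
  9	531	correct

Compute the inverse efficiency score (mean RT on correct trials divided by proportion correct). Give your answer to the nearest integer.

784 ms

Correct trials (n=7): 559, 627, 686, 462, 707, 696, 531
Mean correct RT = 4268/7 = 609.7143 ms
Proportion correct = 7/9
IES = 609.7143 / (7/9) = 783.918 ms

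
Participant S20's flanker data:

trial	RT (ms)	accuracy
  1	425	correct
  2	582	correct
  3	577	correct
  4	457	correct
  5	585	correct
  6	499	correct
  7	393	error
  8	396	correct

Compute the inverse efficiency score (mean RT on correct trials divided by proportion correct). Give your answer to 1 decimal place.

Correct trials (n=7): 425, 582, 577, 457, 585, 499, 396
Mean correct RT = 3521/7 = 503.0000 ms
Proportion correct = 7/8
IES = 503.0000 / (7/8) = 574.857 ms

574.9 ms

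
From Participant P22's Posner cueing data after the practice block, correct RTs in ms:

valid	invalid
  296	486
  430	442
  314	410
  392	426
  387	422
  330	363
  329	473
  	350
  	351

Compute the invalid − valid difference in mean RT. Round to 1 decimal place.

59.7 ms

M(valid) = 2478/7 = 354.000
M(invalid) = 3723/9 = 413.667
Difference = 413.667 − 354.000 = 59.667 ms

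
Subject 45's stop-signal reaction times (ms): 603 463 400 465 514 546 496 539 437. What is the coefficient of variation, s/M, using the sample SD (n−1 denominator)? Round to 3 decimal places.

n = 9, Σ = 4463, M = 495.8889
Σ(x−M)² = 30868.889; s = √(30868.889/8) = 62.1177
CV = 62.1177 / 495.8889 = 0.12527

0.125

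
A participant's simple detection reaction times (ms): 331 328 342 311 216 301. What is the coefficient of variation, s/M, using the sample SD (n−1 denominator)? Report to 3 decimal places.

n = 6, Σ = 1829, M = 304.8333
Σ(x−M)² = 10546.833; s = √(10546.833/5) = 45.9278
CV = 45.9278 / 304.8333 = 0.15067

0.151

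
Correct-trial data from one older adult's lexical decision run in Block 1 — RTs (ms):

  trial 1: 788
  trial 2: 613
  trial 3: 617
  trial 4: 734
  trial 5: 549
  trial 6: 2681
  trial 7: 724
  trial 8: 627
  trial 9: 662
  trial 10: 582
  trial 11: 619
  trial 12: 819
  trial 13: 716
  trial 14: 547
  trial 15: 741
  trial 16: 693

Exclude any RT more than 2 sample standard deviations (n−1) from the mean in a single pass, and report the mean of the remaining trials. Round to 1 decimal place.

668.7 ms

n = 16, ΣRT = 12712, M = 794.500
Σ(x−M)² = 3895026.00; s = √(3895026.00/15) = 509.577
Cutoffs: 794.500 ± 2·509.577 → [-224.7, 1813.7]
Outside: 2681 → excluded.
Retained (n=15): Σ = 10031, mean = 10031/15 = 668.733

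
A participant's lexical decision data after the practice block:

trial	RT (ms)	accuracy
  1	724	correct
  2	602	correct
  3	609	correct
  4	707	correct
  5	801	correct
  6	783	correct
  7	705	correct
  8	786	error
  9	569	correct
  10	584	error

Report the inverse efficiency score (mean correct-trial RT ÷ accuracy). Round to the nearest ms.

859 ms

Correct trials (n=8): 724, 602, 609, 707, 801, 783, 705, 569
Mean correct RT = 5500/8 = 687.5000 ms
Proportion correct = 8/10
IES = 687.5000 / (8/10) = 859.375 ms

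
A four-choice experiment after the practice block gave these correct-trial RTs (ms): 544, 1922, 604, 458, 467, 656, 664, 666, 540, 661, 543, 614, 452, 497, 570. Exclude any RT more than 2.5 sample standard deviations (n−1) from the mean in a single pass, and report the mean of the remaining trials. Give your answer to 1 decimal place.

566.9 ms

n = 15, ΣRT = 9858, M = 657.200
Σ(x−M)² = 1795378.40; s = √(1795378.40/14) = 358.108
Cutoffs: 657.200 ± 2.5·358.108 → [-238.1, 1552.5]
Outside: 1922 → excluded.
Retained (n=14): Σ = 7936, mean = 7936/14 = 566.857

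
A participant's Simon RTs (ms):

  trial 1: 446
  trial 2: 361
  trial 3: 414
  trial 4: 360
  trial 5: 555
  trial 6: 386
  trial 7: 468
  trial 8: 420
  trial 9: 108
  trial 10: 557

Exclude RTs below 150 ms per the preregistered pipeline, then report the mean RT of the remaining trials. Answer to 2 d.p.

Excluded: 108
Retained (n=9): Σ = 3967
Mean = 3967/9 = 440.7778

440.78 ms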